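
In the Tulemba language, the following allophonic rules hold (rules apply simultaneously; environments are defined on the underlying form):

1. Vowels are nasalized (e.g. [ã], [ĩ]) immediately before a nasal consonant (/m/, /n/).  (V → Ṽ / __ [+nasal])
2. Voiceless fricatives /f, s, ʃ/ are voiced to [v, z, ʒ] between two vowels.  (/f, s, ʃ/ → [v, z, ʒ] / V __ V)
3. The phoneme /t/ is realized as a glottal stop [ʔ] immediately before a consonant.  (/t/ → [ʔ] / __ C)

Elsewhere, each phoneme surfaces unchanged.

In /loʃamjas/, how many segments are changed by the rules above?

2

Segments that undergo a rule: /ʃ/ → [ʒ] (rule 2); /a/ → [ã] (rule 1).
All other segments surface unchanged.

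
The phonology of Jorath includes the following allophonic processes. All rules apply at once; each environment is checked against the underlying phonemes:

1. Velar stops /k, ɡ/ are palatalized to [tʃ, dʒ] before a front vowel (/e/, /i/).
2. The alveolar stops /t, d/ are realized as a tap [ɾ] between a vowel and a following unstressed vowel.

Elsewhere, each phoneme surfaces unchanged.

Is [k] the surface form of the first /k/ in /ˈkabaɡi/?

Yes

/k/ (word-initial) is in the target of rule 1 but the environment (before a front vowel) is not met → [k].
The actual realization is [k], which matches [k].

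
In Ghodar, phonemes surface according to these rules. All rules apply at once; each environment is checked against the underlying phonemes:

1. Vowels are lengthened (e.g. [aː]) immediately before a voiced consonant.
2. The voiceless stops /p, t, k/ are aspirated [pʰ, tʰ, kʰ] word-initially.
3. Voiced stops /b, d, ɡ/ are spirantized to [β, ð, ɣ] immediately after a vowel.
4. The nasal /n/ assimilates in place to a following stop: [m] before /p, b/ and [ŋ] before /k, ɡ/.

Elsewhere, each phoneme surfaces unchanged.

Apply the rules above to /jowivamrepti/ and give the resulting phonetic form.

[joːwiːvaːmrepti]

/j/ (word-initial) is unaffected → [j].
Rule 1 applies to /o/ (between /j/ and /w/: before a voiced consonant) → [oː].
/w/ — not in any rule's target class → [w].
/i/ — between /w/ and /v/, before a voiced consonant — surfaces as [iː] (rule 1).
/v/ (between /i/ and /a/) is unaffected → [v].
/a/ (between /v/ and /m/) occurs before a voiced consonant → [aː] by rule 1.
/m/ (between /a/ and /r/): no rule targets it → [m].
/r/ (between /m/ and /e/): no rule targets it → [r].
/e/ (between /r/ and /p/): rule 1 targets it, but not before a voiced consonant → unchanged [e].
/p/ — between /e/ and /t/; rule 2 does not apply here → [p].
/t/ (between /p/ and /i/) is in the target of rule 2 but the environment (word-initially) is not met → [t].
/i/ — word-final; rule 1 does not apply here → [i].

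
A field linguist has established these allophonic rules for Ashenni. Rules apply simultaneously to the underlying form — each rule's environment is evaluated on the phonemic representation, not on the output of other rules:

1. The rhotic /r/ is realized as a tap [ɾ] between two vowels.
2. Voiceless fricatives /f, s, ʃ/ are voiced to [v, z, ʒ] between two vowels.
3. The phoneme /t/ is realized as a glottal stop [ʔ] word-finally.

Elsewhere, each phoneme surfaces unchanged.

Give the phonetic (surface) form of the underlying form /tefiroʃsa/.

/t/ (word-initial): rule 3 targets it, but not word-finally → unchanged [t].
/e/ — not in any rule's target class → [e].
/f/ meets the environment for rule 2 (between two vowels) → [v].
/i/ stays [i].
/r/ (between /i/ and /o/) occurs between two vowels → [ɾ] by rule 1.
/o/ stays [o].
/ʃ/ (between /o/ and /s/): rule 2 targets it, but not between two vowels → unchanged [ʃ].
/s/ (between /ʃ/ and /a/): rule 2 targets it, but not between two vowels → unchanged [s].
/a/ (word-final): no rule targets it → [a].

[teviɾoʃsa]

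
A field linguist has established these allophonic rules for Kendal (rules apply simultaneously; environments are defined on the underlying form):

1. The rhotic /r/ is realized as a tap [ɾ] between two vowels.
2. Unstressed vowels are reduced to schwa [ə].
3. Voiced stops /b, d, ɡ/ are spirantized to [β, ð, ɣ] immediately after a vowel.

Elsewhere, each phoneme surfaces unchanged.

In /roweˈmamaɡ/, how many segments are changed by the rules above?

4

Segments that undergo a rule: /o/ → [ə] (rule 2); /e/ → [ə] (rule 2); /a/ → [ə] (rule 2); /ɡ/ → [ɣ] (rule 3).
All other segments surface unchanged.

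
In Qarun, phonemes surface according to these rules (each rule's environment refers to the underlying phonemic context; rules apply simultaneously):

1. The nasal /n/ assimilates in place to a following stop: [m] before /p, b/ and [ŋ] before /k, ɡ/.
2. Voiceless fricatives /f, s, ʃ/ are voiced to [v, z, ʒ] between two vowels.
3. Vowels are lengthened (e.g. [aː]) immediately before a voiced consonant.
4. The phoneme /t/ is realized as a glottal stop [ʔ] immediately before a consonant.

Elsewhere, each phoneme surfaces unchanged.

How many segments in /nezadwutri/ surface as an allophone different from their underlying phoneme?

Segments that undergo a rule: /e/ → [eː] (rule 3); /a/ → [aː] (rule 3); /t/ → [ʔ] (rule 4).
All other segments surface unchanged.

3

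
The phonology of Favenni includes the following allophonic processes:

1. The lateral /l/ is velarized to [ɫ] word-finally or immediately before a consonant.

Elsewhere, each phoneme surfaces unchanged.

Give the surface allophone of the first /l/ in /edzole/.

[l]

/l/ (between /o/ and /e/) fails the environment for rule 1, so it stays [l].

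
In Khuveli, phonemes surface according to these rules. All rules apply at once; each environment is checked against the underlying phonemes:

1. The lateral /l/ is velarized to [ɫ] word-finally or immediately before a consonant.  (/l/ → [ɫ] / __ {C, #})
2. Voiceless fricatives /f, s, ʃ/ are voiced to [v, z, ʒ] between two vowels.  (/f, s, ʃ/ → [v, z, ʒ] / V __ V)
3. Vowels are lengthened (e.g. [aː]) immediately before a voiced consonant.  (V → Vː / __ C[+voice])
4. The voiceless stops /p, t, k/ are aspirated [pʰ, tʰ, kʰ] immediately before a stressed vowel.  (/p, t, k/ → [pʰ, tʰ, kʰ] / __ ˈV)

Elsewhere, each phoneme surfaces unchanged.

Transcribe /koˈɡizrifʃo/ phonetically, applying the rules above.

/k/ (word-initial) fails the environment for rule 4, so it stays [k].
/o/ (between /k/ and /ɡ/) occurs before a voiced consonant → [oː] by rule 3.
/i/ meets the environment for rule 3 (before a voiced consonant) → [iː].
/i/ (between /r/ and /f/): rule 3 targets it, but not before a voiced consonant → unchanged [i].
/f/ (between /i/ and /ʃ/) fails the environment for rule 2, so it stays [f].
/ʃ/ — between /f/ and /o/; rule 2 does not apply here → [ʃ].
/o/ (word-final): rule 3 targets it, but not before a voiced consonant → unchanged [o].

[koːˈɡiːzrifʃo]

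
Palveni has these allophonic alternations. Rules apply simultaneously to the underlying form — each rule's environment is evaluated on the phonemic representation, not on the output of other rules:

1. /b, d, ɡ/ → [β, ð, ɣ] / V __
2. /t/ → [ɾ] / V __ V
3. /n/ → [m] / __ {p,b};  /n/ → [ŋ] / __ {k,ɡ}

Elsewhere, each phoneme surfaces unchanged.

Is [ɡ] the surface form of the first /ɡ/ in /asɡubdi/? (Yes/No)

Yes

/ɡ/ (between /s/ and /u/): rule 1 targets it, but not immediately after a vowel → unchanged [ɡ].
The actual realization is [ɡ], which matches [ɡ].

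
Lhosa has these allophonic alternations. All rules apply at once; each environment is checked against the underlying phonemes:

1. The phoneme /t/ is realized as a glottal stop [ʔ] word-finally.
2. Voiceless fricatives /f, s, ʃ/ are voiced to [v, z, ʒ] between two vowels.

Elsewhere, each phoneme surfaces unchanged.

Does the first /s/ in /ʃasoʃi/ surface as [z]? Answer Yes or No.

/s/ (between /a/ and /o/) occurs between two vowels → [z] by rule 2.
The actual realization is [z], which matches [z].

Yes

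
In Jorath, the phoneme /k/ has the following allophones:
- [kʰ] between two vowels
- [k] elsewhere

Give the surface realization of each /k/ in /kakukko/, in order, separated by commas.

Occurrence 1 (position 1): no conditioning environment matches → elsewhere allophone [k].
Occurrence 2 (position 3): between two vowels → [kʰ].
Occurrence 3 (position 5): no conditioning environment matches → elsewhere allophone [k].
Occurrence 4 (position 6): no conditioning environment matches → elsewhere allophone [k].

[k], [kʰ], [k], [k]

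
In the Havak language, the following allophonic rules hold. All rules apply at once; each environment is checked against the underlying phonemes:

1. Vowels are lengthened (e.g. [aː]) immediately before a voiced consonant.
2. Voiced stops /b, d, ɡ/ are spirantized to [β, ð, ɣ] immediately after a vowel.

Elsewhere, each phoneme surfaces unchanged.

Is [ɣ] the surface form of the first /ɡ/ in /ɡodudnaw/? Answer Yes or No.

No

/ɡ/ (word-initial) fails the environment for rule 2, so it stays [ɡ].
The actual realization is [ɡ], not [ɣ].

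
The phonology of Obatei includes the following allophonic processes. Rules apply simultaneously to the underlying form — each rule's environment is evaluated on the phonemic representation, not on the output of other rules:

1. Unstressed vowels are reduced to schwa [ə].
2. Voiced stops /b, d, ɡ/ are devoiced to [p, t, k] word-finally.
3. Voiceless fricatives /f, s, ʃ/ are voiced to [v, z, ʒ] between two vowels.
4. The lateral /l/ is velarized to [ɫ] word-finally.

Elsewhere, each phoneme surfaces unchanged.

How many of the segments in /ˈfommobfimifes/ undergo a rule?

Segments that undergo a rule: /o/ → [ə] (rule 1); /i/ → [ə] (rule 1); /i/ → [ə] (rule 1); /f/ → [v] (rule 3); /e/ → [ə] (rule 1).
All other segments surface unchanged.

5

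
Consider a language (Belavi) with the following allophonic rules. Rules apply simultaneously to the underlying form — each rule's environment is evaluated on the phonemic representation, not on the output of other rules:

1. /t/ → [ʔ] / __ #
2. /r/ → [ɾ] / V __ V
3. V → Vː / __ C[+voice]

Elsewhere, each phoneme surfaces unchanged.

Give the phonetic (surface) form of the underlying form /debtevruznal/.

[deːbteːvruːznaːl]

/d/ (word-initial) is unaffected → [d].
/e/ (between /d/ and /b/): before a voiced consonant, so rule 3 applies → [eː].
/b/ stays [b].
/t/ (between /b/ and /e/) fails the environment for rule 1, so it stays [t].
Rule 3 applies to /e/ (between /t/ and /v/: before a voiced consonant) → [eː].
/v/ — not in any rule's target class → [v].
/r/ (between /v/ and /u/) fails the environment for rule 2, so it stays [r].
/u/ (between /r/ and /z/): before a voiced consonant, so rule 3 applies → [uː].
/z/ (between /u/ and /n/): no rule targets it → [z].
/n/ stays [n].
/a/ — between /n/ and /l/, before a voiced consonant — surfaces as [aː] (rule 3).
/l/ stays [l].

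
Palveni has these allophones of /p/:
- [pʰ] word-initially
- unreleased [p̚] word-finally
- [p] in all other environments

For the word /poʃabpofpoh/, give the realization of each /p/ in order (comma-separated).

Occurrence 1 (position 1): word-initially → [pʰ].
Occurrence 2 (position 6): no conditioning environment matches → elsewhere allophone [p].
Occurrence 3 (position 9): no conditioning environment matches → elsewhere allophone [p].

[pʰ], [p], [p]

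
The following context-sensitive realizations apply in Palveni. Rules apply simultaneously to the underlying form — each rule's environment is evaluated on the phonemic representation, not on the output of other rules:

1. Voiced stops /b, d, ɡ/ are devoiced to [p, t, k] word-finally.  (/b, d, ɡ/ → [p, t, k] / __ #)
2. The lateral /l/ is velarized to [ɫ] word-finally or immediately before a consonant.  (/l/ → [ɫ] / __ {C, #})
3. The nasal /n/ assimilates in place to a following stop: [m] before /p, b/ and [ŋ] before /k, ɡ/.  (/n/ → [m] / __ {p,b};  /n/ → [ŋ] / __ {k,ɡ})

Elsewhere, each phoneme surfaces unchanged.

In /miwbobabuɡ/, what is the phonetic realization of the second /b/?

/b/ — between /o/ and /a/; rule 1 does not apply here → [b].

[b]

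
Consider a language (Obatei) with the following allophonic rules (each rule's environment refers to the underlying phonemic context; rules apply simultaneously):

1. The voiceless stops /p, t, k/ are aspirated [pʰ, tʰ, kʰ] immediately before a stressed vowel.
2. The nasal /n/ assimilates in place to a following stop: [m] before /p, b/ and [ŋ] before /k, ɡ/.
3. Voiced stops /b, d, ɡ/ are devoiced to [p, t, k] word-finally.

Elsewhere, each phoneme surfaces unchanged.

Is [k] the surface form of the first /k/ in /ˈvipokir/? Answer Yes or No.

Yes

/k/ (between /o/ and /i/) fails the environment for rule 1, so it stays [k].
The actual realization is [k], which matches [k].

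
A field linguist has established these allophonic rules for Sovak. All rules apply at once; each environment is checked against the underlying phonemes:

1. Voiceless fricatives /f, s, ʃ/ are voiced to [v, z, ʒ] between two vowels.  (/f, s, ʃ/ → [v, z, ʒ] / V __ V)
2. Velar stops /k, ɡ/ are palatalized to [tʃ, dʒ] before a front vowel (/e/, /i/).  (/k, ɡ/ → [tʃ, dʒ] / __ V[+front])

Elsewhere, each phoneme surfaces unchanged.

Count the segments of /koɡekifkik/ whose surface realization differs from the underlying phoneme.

Segments that undergo a rule: /ɡ/ → [dʒ] (rule 2); /k/ → [tʃ] (rule 2); /k/ → [tʃ] (rule 2).
All other segments surface unchanged.

3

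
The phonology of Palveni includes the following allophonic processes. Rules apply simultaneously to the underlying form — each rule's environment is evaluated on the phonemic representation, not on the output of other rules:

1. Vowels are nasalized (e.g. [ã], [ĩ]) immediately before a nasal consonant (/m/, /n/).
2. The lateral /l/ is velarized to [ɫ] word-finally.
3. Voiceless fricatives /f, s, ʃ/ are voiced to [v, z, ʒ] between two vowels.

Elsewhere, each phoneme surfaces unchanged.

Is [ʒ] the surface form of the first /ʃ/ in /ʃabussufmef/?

/ʃ/ (word-initial): rule 3 targets it, but not between two vowels → unchanged [ʃ].
The actual realization is [ʃ], not [ʒ].

No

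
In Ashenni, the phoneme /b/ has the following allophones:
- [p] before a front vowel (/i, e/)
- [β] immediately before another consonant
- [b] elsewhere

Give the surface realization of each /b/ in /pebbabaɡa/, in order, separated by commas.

Occurrence 1 (position 3): immediately before another consonant → [β].
Occurrence 2 (position 4): no conditioning environment matches → elsewhere allophone [b].
Occurrence 3 (position 6): no conditioning environment matches → elsewhere allophone [b].

[β], [b], [b]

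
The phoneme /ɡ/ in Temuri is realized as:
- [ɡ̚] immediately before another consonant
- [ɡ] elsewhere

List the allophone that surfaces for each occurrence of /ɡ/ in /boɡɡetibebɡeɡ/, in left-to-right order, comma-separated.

[ɡ̚], [ɡ], [ɡ], [ɡ]

Occurrence 1 (position 3): immediately before another consonant → [ɡ̚].
Occurrence 2 (position 4): no conditioning environment matches → elsewhere allophone [ɡ].
Occurrence 3 (position 11): no conditioning environment matches → elsewhere allophone [ɡ].
Occurrence 4 (position 13): no conditioning environment matches → elsewhere allophone [ɡ].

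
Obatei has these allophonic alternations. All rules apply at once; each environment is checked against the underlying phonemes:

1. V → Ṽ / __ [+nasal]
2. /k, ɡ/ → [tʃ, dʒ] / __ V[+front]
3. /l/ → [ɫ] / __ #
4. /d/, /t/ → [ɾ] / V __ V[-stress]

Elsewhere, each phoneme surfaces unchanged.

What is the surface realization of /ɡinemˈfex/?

Rule 2 applies to /ɡ/ (word-initial: before a front vowel) → [dʒ].
/i/ — between /ɡ/ and /n/, before a nasal consonant — surfaces as [ĩ] (rule 1).
/n/ — not in any rule's target class → [n].
/e/ meets the environment for rule 1 (before a nasal consonant) → [ẽ].
/m/ (between /e/ and /f/) is unaffected → [m].
/f/ (between /m/ and /e/) is unaffected → [f].
/e/ — between /f/ and /x/; rule 1 does not apply here → [e].
/x/ stays [x].

[dʒĩnẽmˈfex]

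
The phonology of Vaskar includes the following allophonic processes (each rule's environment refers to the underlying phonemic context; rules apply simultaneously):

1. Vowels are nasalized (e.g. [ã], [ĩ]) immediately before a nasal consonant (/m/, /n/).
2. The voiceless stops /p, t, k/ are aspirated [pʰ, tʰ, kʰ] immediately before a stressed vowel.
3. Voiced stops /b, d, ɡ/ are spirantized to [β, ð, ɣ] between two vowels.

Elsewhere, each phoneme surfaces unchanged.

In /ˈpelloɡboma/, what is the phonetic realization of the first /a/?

[a]

/a/ (word-final): rule 1 targets it, but not before a nasal consonant → unchanged [a].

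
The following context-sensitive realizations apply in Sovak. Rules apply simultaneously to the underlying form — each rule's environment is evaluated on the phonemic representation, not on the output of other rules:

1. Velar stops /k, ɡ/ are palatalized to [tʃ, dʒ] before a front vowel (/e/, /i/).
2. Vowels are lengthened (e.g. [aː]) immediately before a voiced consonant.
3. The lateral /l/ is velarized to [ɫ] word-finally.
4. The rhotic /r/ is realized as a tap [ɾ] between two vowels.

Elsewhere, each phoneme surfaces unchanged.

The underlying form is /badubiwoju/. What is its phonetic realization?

/b/ — not in any rule's target class → [b].
/a/ (between /b/ and /d/): before a voiced consonant, so rule 2 applies → [aː].
/d/ (between /a/ and /u/) is unaffected → [d].
/u/ — between /d/ and /b/, before a voiced consonant — surfaces as [uː] (rule 2).
/b/ (between /u/ and /i/): no rule targets it → [b].
/i/ meets the environment for rule 2 (before a voiced consonant) → [iː].
/w/ — not in any rule's target class → [w].
/o/ — between /w/ and /j/, before a voiced consonant — surfaces as [oː] (rule 2).
/j/ (between /o/ and /u/): no rule targets it → [j].
/u/ (word-final): rule 2 targets it, but not before a voiced consonant → unchanged [u].

[baːduːbiːwoːju]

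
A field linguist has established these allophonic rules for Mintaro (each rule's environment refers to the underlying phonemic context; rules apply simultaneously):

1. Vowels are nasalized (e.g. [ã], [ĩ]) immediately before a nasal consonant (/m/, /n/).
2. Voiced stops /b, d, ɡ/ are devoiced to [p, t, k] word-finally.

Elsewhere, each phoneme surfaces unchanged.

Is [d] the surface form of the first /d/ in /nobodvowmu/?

/d/ (between /o/ and /v/): rule 2 targets it, but not word-finally → unchanged [d].
The actual realization is [d], which matches [d].

Yes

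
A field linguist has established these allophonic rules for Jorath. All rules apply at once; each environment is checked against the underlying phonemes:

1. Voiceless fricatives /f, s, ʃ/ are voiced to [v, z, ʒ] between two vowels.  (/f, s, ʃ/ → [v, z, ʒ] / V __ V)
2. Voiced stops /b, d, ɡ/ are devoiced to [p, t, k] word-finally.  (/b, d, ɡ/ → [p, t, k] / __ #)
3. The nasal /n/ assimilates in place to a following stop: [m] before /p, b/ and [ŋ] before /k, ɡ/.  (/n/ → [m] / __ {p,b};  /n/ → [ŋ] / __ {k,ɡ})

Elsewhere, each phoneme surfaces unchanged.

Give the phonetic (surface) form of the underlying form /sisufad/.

[sizuvat]

/s/ (word-initial): rule 1 targets it, but not between two vowels → unchanged [s].
/i/ (between /s/ and /s/) is unaffected → [i].
Rule 1 applies to /s/ (between /i/ and /u/: between two vowels) → [z].
/u/ — not in any rule's target class → [u].
/f/ — between /u/ and /a/, between two vowels — surfaces as [v] (rule 1).
/a/ (between /f/ and /d/) is unaffected → [a].
/d/ meets the environment for rule 2 (word-finally) → [t].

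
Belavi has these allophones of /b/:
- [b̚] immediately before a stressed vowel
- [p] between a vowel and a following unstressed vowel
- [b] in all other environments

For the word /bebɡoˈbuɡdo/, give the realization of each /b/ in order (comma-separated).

Occurrence 1 (position 1): no conditioning environment matches → elsewhere allophone [b].
Occurrence 2 (position 3): no conditioning environment matches → elsewhere allophone [b].
Occurrence 3 (position 6): immediately before a stressed vowel → [b̚].

[b], [b], [b̚]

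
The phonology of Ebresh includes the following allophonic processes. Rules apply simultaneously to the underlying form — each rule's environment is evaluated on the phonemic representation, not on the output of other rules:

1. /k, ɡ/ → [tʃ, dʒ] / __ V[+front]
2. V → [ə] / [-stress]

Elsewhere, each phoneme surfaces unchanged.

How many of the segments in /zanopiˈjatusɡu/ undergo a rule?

Segments that undergo a rule: /a/ → [ə] (rule 2); /o/ → [ə] (rule 2); /i/ → [ə] (rule 2); /u/ → [ə] (rule 2); /u/ → [ə] (rule 2).
All other segments surface unchanged.

5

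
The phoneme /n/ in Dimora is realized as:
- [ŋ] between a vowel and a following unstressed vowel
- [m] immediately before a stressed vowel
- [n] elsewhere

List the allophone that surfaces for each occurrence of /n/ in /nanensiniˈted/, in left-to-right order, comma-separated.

Occurrence 1 (position 1): no conditioning environment matches → elsewhere allophone [n].
Occurrence 2 (position 3): between a vowel and a following unstressed vowel → [ŋ].
Occurrence 3 (position 5): no conditioning environment matches → elsewhere allophone [n].
Occurrence 4 (position 8): between a vowel and a following unstressed vowel → [ŋ].

[n], [ŋ], [n], [ŋ]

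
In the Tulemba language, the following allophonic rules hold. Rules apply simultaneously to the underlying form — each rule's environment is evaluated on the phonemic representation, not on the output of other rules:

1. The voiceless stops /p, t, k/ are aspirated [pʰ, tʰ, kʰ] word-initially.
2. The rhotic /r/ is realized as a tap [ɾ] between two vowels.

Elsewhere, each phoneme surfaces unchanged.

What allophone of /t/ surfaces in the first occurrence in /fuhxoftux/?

[t]

/t/ (between /f/ and /u/) fails the environment for rule 1, so it stays [t].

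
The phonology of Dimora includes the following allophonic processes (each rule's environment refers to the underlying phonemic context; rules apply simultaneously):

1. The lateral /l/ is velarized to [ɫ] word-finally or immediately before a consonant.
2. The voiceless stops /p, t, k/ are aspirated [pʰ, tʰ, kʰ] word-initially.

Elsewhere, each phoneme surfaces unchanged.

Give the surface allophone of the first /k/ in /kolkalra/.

[kʰ]

/k/ (word-initial): word-initially, so rule 2 applies → [kʰ].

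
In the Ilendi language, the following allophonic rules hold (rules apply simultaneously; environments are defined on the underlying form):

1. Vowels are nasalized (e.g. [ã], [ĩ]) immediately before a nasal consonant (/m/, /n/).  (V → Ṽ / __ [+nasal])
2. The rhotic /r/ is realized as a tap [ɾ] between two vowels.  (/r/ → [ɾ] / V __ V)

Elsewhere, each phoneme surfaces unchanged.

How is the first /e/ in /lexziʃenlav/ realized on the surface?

/e/ (between /l/ and /x/) is in the target of rule 1 but the environment (before a nasal consonant) is not met → [e].

[e]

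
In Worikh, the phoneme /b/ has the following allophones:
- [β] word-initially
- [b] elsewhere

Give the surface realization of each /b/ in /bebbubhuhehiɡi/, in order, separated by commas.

Occurrence 1 (position 1): word-initially → [β].
Occurrence 2 (position 3): no conditioning environment matches → elsewhere allophone [b].
Occurrence 3 (position 4): no conditioning environment matches → elsewhere allophone [b].
Occurrence 4 (position 6): no conditioning environment matches → elsewhere allophone [b].

[β], [b], [b], [b]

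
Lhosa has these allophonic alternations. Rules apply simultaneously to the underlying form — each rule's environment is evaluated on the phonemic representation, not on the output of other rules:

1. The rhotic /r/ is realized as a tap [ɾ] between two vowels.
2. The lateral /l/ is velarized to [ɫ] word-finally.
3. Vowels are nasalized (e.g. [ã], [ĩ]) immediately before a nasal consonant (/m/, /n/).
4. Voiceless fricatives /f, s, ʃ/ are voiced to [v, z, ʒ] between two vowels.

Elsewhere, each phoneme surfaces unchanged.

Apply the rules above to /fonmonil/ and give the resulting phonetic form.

/f/ (word-initial) fails the environment for rule 4, so it stays [f].
/o/ — between /f/ and /n/, before a nasal consonant — surfaces as [õ] (rule 3).
/o/ — between /m/ and /n/, before a nasal consonant — surfaces as [õ] (rule 3).
/i/ (between /n/ and /l/) fails the environment for rule 3, so it stays [i].
/l/ — word-final, word-finally — surfaces as [ɫ] (rule 2).

[fõnmõniɫ]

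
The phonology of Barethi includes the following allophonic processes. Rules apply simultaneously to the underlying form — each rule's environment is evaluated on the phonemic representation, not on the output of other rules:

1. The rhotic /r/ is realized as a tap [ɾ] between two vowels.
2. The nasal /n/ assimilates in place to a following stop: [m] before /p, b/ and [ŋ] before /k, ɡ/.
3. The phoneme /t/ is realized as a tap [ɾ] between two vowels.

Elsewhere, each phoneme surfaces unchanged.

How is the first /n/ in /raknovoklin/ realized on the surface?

/n/ (between /k/ and /o/): rule 2 targets it, but not before a labial or velar stop → unchanged [n].

[n]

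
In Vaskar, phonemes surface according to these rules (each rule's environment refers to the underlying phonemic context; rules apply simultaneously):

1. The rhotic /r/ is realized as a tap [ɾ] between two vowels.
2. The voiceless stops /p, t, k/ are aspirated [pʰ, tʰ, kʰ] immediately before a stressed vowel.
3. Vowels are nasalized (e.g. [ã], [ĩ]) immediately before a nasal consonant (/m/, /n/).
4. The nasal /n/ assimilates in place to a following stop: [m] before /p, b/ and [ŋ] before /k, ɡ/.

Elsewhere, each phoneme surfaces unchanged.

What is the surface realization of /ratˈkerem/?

/r/ (word-initial) fails the environment for rule 1, so it stays [r].
/a/ — between /r/ and /t/; rule 3 does not apply here → [a].
/t/ (between /a/ and /k/) is in the target of rule 2 but the environment (immediately before a stressed vowel) is not met → [t].
Rule 2 applies to /k/ (between /t/ and /e/: immediately before a stressed vowel) → [kʰ].
/e/ (between /k/ and /r/): rule 3 targets it, but not before a nasal consonant → unchanged [e].
/r/ — between /e/ and /e/, between two vowels — surfaces as [ɾ] (rule 1).
Rule 3 applies to /e/ (between /r/ and /m/: before a nasal consonant) → [ẽ].
/m/ (word-final) is unaffected → [m].

[ratˈkʰeɾẽm]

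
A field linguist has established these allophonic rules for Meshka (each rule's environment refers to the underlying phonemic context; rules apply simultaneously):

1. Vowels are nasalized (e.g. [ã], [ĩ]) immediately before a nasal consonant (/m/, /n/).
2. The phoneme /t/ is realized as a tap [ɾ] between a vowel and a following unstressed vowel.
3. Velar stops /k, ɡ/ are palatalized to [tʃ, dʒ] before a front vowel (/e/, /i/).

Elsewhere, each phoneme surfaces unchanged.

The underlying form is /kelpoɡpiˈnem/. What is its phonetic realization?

/k/ (word-initial) occurs before a front vowel → [tʃ] by rule 3.
/e/ (between /k/ and /l/): rule 1 targets it, but not before a nasal consonant → unchanged [e].
/l/ (between /e/ and /p/) is unaffected → [l].
/p/ stays [p].
/o/ (between /p/ and /ɡ/): rule 1 targets it, but not before a nasal consonant → unchanged [o].
/ɡ/ (between /o/ and /p/) is in the target of rule 3 but the environment (before a front vowel) is not met → [ɡ].
/p/ (between /ɡ/ and /i/): no rule targets it → [p].
/i/ meets the environment for rule 1 (before a nasal consonant) → [ĩ].
/n/ (between /i/ and /e/) is unaffected → [n].
/e/ meets the environment for rule 1 (before a nasal consonant) → [ẽ].
/m/ — not in any rule's target class → [m].

[tʃelpoɡpĩˈnẽm]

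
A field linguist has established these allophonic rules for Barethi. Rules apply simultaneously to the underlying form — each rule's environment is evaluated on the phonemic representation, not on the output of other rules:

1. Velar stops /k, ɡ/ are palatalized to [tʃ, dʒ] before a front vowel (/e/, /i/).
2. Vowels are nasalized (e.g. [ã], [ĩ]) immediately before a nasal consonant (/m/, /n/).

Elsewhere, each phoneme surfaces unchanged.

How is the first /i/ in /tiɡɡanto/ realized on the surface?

/i/ — between /t/ and /ɡ/; rule 2 does not apply here → [i].

[i]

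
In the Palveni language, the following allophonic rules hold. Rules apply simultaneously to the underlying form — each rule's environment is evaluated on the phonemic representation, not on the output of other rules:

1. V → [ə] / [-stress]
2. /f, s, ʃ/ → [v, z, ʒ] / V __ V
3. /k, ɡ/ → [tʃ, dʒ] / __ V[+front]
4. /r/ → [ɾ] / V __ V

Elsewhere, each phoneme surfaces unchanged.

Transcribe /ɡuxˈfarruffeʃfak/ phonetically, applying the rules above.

[ɡəxˈfarrəffəʃfək]

/ɡ/ (word-initial): rule 3 targets it, but not before a front vowel → unchanged [ɡ].
/u/ meets the environment for rule 1 (in an unstressed syllable) → [ə].
/f/ — between /x/ and /a/; rule 2 does not apply here → [f].
/a/ — between /f/ and /r/; rule 1 does not apply here → [a].
/r/ (between /a/ and /r/): rule 4 targets it, but not between two vowels → unchanged [r].
/r/ (between /r/ and /u/) fails the environment for rule 4, so it stays [r].
/u/ meets the environment for rule 1 (in an unstressed syllable) → [ə].
/f/ — between /u/ and /f/; rule 2 does not apply here → [f].
/f/ (between /f/ and /e/) fails the environment for rule 2, so it stays [f].
/e/ meets the environment for rule 1 (in an unstressed syllable) → [ə].
/ʃ/ (between /e/ and /f/): rule 2 targets it, but not between two vowels → unchanged [ʃ].
/f/ (between /ʃ/ and /a/) is in the target of rule 2 but the environment (between two vowels) is not met → [f].
/a/ meets the environment for rule 1 (in an unstressed syllable) → [ə].
/k/ (word-final) is in the target of rule 3 but the environment (before a front vowel) is not met → [k].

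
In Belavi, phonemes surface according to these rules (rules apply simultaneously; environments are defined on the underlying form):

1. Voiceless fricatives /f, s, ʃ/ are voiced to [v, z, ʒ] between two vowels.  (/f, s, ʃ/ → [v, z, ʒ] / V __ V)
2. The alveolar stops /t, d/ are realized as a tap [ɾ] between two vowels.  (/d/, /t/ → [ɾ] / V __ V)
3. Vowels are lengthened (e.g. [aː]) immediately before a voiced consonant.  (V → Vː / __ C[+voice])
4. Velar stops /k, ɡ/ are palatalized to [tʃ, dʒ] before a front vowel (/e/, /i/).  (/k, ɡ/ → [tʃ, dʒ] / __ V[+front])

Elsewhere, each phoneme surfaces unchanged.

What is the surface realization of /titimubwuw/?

[tiɾiːmuːbwuːw]

/t/ — word-initial; rule 2 does not apply here → [t].
/i/ — between /t/ and /t/; rule 3 does not apply here → [i].
/t/ meets the environment for rule 2 (between two vowels) → [ɾ].
/i/ (between /t/ and /m/): before a voiced consonant, so rule 3 applies → [iː].
/m/ — not in any rule's target class → [m].
/u/ meets the environment for rule 3 (before a voiced consonant) → [uː].
/b/ (between /u/ and /w/) is unaffected → [b].
/w/ stays [w].
/u/ meets the environment for rule 3 (before a voiced consonant) → [uː].
/w/ stays [w].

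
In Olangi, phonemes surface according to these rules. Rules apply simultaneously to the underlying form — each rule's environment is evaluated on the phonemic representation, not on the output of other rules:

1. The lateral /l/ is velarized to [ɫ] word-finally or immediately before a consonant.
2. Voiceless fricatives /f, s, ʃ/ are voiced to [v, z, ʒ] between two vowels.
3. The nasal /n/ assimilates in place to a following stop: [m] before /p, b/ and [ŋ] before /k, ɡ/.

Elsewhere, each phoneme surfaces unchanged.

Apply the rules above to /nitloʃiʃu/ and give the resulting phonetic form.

/n/ (word-initial) is in the target of rule 3 but the environment (before a labial or velar stop) is not met → [n].
/i/ (between /n/ and /t/) is unaffected → [i].
/t/ stays [t].
/l/ (between /t/ and /o/) fails the environment for rule 1, so it stays [l].
/o/ (between /l/ and /ʃ/): no rule targets it → [o].
/ʃ/ (between /o/ and /i/): between two vowels, so rule 2 applies → [ʒ].
/i/ — not in any rule's target class → [i].
/ʃ/ meets the environment for rule 2 (between two vowels) → [ʒ].
/u/ (word-final): no rule targets it → [u].

[nitloʒiʒu]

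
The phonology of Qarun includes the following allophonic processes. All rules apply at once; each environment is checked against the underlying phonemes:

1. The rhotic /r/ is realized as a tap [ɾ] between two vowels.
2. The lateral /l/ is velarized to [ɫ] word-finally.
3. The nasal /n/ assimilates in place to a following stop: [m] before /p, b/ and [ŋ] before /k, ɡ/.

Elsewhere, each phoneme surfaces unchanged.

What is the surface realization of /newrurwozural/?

/n/ — word-initial; rule 3 does not apply here → [n].
/e/ (between /n/ and /w/) is unaffected → [e].
/w/ (between /e/ and /r/): no rule targets it → [w].
/r/ (between /w/ and /u/) fails the environment for rule 1, so it stays [r].
/u/ stays [u].
/r/ (between /u/ and /w/) is in the target of rule 1 but the environment (between two vowels) is not met → [r].
/w/ stays [w].
/o/ — not in any rule's target class → [o].
/z/ stays [z].
/u/ (between /z/ and /r/) is unaffected → [u].
/r/ — between /u/ and /a/, between two vowels — surfaces as [ɾ] (rule 1).
/a/ (between /r/ and /l/) is unaffected → [a].
Rule 2 applies to /l/ (word-final: word-finally) → [ɫ].

[newrurwozuɾaɫ]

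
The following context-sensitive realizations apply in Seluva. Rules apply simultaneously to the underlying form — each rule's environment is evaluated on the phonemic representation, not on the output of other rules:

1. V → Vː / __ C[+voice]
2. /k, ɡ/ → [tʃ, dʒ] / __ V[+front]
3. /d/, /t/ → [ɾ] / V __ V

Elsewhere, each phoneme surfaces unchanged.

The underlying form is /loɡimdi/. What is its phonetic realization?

/l/ stays [l].
/o/ — between /l/ and /ɡ/, before a voiced consonant — surfaces as [oː] (rule 1).
/ɡ/ (between /o/ and /i/): before a front vowel, so rule 2 applies → [dʒ].
/i/ (between /ɡ/ and /m/): before a voiced consonant, so rule 1 applies → [iː].
/m/ (between /i/ and /d/): no rule targets it → [m].
/d/ (between /m/ and /i/) is in the target of rule 3 but the environment (between two vowels) is not met → [d].
/i/ (word-final) is in the target of rule 1 but the environment (before a voiced consonant) is not met → [i].

[loːdʒiːmdi]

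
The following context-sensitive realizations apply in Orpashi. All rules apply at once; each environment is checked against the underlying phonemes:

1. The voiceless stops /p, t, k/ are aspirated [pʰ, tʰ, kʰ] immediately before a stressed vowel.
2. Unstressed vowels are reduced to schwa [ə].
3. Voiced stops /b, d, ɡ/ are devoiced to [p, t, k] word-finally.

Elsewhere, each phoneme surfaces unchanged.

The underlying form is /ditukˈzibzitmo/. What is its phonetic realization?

[dətəkˈzibzətmə]

/d/ (word-initial): rule 3 targets it, but not word-finally → unchanged [d].
/i/ (between /d/ and /t/) occurs in an unstressed syllable → [ə] by rule 2.
/t/ (between /i/ and /u/) is in the target of rule 1 but the environment (immediately before a stressed vowel) is not met → [t].
/u/ — between /t/ and /k/, in an unstressed syllable — surfaces as [ə] (rule 2).
/k/ (between /u/ and /z/) is in the target of rule 1 but the environment (immediately before a stressed vowel) is not met → [k].
/i/ (between /z/ and /b/) is in the target of rule 2 but the environment (in an unstressed syllable) is not met → [i].
/b/ (between /i/ and /z/) is in the target of rule 3 but the environment (word-finally) is not met → [b].
/i/ (between /z/ and /t/) occurs in an unstressed syllable → [ə] by rule 2.
/t/ (between /i/ and /m/) fails the environment for rule 1, so it stays [t].
/o/ — word-final, in an unstressed syllable — surfaces as [ə] (rule 2).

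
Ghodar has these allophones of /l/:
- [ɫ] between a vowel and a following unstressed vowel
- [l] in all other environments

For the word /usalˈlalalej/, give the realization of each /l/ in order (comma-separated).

Occurrence 1 (position 4): no conditioning environment matches → elsewhere allophone [l].
Occurrence 2 (position 5): no conditioning environment matches → elsewhere allophone [l].
Occurrence 3 (position 7): between a vowel and a following unstressed vowel → [ɫ].
Occurrence 4 (position 9): between a vowel and a following unstressed vowel → [ɫ].

[l], [l], [ɫ], [ɫ]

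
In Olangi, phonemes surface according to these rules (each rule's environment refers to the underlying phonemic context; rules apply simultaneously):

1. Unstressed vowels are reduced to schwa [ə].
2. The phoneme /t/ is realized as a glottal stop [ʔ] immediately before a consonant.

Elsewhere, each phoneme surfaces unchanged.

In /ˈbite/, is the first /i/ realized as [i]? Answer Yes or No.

/i/ — between /b/ and /t/; rule 1 does not apply here → [i].
The actual realization is [i], which matches [i].

Yes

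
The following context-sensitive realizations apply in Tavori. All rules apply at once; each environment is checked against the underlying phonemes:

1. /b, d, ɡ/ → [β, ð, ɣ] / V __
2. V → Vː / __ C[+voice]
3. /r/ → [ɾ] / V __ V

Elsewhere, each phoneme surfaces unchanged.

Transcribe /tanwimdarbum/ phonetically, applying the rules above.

Rule 2 applies to /a/ (between /t/ and /n/: before a voiced consonant) → [aː].
/i/ meets the environment for rule 2 (before a voiced consonant) → [iː].
/d/ (between /m/ and /a/): rule 1 targets it, but not immediately after a vowel → unchanged [d].
Rule 2 applies to /a/ (between /d/ and /r/: before a voiced consonant) → [aː].
/r/ (between /a/ and /b/): rule 3 targets it, but not between two vowels → unchanged [r].
/b/ (between /r/ and /u/) is in the target of rule 1 but the environment (immediately after a vowel) is not met → [b].
/u/ meets the environment for rule 2 (before a voiced consonant) → [uː].

[taːnwiːmdaːrbuːm]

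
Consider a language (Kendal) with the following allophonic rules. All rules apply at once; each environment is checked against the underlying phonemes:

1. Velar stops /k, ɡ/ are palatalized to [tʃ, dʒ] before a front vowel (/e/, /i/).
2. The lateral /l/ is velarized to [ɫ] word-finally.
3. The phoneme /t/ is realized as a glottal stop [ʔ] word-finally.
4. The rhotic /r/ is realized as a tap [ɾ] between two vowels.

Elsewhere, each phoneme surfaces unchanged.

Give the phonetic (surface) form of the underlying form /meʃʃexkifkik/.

[meʃʃextʃiftʃik]

/m/ (word-initial) is unaffected → [m].
/e/ — not in any rule's target class → [e].
/ʃ/ (between /e/ and /ʃ/) is unaffected → [ʃ].
/ʃ/ (between /ʃ/ and /e/): no rule targets it → [ʃ].
/e/ (between /ʃ/ and /x/) is unaffected → [e].
/x/ — not in any rule's target class → [x].
Rule 1 applies to /k/ (between /x/ and /i/: before a front vowel) → [tʃ].
/i/ — not in any rule's target class → [i].
/f/ — not in any rule's target class → [f].
/k/ — between /f/ and /i/, before a front vowel — surfaces as [tʃ] (rule 1).
/i/ (between /k/ and /k/) is unaffected → [i].
/k/ (word-final) fails the environment for rule 1, so it stays [k].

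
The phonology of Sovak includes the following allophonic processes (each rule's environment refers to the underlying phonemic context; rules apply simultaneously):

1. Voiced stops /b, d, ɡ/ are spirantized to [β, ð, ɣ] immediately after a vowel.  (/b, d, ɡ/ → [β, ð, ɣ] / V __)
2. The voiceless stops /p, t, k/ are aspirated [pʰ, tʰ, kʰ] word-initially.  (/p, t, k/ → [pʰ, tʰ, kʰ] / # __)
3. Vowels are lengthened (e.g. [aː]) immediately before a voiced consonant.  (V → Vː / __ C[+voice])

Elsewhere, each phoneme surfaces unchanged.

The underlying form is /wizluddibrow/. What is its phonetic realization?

/i/ — between /w/ and /z/, before a voiced consonant — surfaces as [iː] (rule 3).
/u/ (between /l/ and /d/): before a voiced consonant, so rule 3 applies → [uː].
Rule 1 applies to /d/ (between /u/ and /d/: immediately after a vowel) → [ð].
/d/ (between /d/ and /i/) fails the environment for rule 1, so it stays [d].
Rule 3 applies to /i/ (between /d/ and /b/: before a voiced consonant) → [iː].
/b/ — between /i/ and /r/, immediately after a vowel — surfaces as [β] (rule 1).
/o/ (between /r/ and /w/) occurs before a voiced consonant → [oː] by rule 3.

[wiːzluːðdiːβroːw]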